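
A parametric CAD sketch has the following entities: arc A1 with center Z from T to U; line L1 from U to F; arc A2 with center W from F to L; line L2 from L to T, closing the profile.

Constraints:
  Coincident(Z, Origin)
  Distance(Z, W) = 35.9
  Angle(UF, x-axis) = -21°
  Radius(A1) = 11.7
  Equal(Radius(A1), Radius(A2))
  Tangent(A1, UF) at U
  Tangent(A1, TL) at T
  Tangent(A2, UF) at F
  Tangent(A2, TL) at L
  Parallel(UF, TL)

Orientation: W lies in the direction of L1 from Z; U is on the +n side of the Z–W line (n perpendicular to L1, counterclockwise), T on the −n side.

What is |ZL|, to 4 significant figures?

37.76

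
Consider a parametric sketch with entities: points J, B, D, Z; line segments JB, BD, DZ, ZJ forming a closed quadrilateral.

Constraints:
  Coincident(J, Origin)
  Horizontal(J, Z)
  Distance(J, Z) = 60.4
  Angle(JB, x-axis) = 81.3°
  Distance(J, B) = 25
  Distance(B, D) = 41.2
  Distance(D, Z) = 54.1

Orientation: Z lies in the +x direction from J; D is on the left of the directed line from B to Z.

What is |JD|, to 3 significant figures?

61.4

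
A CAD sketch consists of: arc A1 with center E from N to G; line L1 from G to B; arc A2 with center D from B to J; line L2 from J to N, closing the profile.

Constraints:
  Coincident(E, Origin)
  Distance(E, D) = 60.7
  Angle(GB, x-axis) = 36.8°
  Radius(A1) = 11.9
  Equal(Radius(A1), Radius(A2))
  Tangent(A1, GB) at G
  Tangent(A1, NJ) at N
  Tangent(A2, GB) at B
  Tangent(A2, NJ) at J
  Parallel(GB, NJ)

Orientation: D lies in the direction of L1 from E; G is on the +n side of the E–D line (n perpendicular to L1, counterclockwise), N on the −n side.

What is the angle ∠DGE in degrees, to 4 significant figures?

78.91°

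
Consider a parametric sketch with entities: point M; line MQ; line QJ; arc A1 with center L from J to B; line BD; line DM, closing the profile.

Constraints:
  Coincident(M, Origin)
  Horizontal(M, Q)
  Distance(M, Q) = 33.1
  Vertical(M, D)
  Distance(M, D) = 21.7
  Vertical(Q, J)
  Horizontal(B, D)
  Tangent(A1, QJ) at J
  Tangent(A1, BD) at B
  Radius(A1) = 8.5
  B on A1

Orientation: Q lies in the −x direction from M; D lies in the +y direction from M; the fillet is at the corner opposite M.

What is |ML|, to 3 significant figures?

27.9

MD is vertical with |MD| = 21.7 and D on the +y side, so D = (0.00, 21.7). The virtual corner opposite M is at (-33.1, 21.7). Tangency of A1 to QJ means the radius LJ is perpendicular to QJ and since A1 is tangent to BD there, LB ⟂ BD, with radius 8.5, so the center L sits 8.5 in from both sides at L = (-24.6, 13.2). Then |ML| = |L − M| = 27.9.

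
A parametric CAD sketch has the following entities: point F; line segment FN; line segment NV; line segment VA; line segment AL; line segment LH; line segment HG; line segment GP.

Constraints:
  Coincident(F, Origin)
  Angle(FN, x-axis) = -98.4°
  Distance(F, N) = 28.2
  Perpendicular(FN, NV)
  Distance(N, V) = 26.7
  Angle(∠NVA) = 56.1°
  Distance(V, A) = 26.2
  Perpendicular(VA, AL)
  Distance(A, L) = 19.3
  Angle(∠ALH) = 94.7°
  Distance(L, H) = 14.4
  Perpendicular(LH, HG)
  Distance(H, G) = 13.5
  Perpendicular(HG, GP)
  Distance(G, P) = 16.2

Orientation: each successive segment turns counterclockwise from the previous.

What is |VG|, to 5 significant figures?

12.836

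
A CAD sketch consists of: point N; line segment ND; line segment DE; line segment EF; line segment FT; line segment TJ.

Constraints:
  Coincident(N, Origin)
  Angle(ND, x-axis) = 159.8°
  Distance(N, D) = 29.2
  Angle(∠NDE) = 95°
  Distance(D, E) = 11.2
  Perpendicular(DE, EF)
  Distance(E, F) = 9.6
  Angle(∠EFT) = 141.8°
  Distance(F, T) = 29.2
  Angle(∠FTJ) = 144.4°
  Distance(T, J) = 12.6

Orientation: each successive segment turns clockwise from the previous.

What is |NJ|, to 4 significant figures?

17.83

N is at the origin; ND runs at 159.8° with length 29.2, so D = (-27.40, 10.08). ∠NDE = 95.0° gives DE at 74.80° from the x-axis; with |DE| = 11.2, E = (-24.47, 20.89). The perpendicularity gives EF at right angles to DE, so EF runs at -15.20°; with |EF| = 9.6, F = (-15.20, 18.37). ∠EFT = 141.8° gives FT at -53.40° from the x-axis; with |FT| = 29.2, T = (2.206, -5.068). ∠FTJ = 144.4° gives TJ at -89.00° from the x-axis; with |TJ| = 12.6, J = (2.426, -17.67). Then |NJ| = |J − N| = 17.83.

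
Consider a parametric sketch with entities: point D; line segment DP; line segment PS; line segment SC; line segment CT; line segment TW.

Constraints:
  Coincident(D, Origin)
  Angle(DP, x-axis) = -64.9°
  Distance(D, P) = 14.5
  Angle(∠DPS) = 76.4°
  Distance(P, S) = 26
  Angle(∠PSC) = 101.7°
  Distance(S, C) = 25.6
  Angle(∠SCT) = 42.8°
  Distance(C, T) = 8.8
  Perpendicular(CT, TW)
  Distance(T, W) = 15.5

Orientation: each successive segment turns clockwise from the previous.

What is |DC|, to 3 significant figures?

29.9

D is at the origin; DP runs at -64.9° with length 14.5, so P = (6.15, -13.1). ∠DPS = 76.4° gives PS at -168° from the x-axis; with |PS| = 26.0, S = (-19.3, -18.3). ∠PSC = 101.7° gives SC at 113° from the x-axis; with |SC| = 25.6, C = (-29.4, 5.22). Then |DC| = |C − D| = 29.9.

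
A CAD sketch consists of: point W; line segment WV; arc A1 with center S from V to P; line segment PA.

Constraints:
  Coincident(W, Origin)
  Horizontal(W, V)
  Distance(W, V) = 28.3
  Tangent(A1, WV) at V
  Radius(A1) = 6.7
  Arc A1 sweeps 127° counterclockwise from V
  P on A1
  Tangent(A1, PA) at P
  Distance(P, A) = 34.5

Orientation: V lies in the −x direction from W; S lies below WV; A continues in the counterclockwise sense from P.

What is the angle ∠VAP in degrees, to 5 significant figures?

15.073°

W is at the origin; W and V share the same y with |WV| = 28.3 and V on the −x side, so V = (-28.300, 0.0000). Since A1 is tangent to WV there, SV ⟂ WV, so S = V + (0, -6.7) = (-28.300, -6.7000). On A1, V sits at bearing 90° from S; a 127° counterclockwise sweep puts P at bearing 217°, so P = S + 6.7·(cos 217°, sin 217°) = (-33.651, -10.732). The tangent condition forces SP to be normal to PA, so PA runs along (−sin 217°, cos 217°); with |PA| = 34.5, A = (-12.888, -38.285). Then cos ∠VAP = AV·AP / (|AV||AP|), giving 15.073°.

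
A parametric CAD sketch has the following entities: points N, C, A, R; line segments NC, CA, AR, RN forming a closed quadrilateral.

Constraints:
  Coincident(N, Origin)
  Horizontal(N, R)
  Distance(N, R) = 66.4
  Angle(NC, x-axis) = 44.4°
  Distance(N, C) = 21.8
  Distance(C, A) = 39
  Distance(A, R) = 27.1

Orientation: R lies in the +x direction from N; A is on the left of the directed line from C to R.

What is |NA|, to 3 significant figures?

58.7

Checks: NC at 44.40° ✓; |CA| = 39.00 ✓; |AR| = 27.10 ✓.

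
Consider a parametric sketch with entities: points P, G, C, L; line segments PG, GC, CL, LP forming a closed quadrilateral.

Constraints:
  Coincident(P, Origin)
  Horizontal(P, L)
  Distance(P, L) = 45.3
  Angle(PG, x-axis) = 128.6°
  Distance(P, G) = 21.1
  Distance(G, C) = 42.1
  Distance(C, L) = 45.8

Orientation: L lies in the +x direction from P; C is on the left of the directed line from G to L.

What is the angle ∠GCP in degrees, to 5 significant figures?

27.655°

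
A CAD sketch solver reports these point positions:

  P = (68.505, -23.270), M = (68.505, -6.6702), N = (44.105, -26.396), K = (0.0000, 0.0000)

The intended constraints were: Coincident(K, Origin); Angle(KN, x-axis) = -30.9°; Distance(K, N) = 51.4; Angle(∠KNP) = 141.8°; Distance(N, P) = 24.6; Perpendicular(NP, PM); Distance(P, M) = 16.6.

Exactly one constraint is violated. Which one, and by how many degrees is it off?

Perpendicular(NP, PM) — off by 7.30°.

K = (0.00, 0.00) ✓; KN at -30.90° ✓; |KN| = 51.40 ✓; ∠KNP = 141.8° ✓; |NP| = 24.60 ✓; ∠(NP, PM) = 82.70° ✗; |PM| = 16.60 ✓.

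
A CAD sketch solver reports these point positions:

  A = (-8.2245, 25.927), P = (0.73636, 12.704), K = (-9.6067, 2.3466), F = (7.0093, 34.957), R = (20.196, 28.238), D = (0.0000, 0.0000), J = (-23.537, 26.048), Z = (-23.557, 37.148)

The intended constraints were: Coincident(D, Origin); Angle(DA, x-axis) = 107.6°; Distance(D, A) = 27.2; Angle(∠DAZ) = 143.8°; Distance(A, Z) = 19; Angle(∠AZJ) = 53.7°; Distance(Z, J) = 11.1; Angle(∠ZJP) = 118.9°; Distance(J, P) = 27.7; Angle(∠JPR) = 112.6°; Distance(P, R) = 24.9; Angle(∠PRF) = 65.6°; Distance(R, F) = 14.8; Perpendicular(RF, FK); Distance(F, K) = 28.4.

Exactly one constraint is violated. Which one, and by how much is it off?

Distance(F, K) = 28.4 — off by 8.20.

D = (0.00, 0.00) ✓; DA at 107.6° ✓; |DA| = 27.20 ✓; ∠DAZ = 143.8° ✓; |AZ| = 19.00 ✓; ∠AZJ = 53.70° ✓; |ZJ| = 11.10 ✓; ∠ZJP = 118.9° ✓; |JP| = 27.70 ✓; ∠JPR = 112.6° ✓; |PR| = 24.90 ✓; ∠PRF = 65.60° ✓; |RF| = 14.80 ✓; ∠(RF, FK) = 90.00° ✓; |FK| = 36.60 ✗.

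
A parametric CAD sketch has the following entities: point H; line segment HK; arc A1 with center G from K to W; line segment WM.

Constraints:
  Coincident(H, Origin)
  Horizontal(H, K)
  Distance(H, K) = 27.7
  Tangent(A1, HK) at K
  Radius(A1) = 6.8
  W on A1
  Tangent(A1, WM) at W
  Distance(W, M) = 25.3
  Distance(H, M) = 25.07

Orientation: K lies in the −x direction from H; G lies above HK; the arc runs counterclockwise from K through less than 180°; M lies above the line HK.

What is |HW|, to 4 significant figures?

22.29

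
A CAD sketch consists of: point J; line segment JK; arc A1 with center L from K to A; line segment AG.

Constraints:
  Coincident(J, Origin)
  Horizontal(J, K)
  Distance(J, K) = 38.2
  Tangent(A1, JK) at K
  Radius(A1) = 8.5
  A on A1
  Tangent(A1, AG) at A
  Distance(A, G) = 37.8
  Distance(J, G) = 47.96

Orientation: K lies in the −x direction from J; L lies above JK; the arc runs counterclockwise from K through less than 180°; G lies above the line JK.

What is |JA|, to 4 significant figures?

30.64

Checks: ∠(LK, KJ) = 90.00° ✓; |LK| = 8.500 ✓; |LA| = 8.500 ✓; ∠(LA, AG) = 90.00° ✓; |AG| = 37.80 ✓; |JG| = 47.96 ✓.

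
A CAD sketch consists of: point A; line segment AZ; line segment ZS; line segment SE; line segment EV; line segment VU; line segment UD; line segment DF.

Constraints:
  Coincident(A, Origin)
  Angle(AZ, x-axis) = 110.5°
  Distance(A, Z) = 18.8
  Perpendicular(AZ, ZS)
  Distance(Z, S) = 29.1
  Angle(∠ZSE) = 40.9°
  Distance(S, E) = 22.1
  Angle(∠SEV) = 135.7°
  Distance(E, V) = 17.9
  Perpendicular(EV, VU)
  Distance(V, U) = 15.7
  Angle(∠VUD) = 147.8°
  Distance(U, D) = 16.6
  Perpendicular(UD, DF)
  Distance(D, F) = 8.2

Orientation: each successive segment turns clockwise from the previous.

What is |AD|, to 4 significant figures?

34.94

A is at the origin; AZ runs at 110.5° with length 18.8, so Z = (-6.584, 17.61). AZ ⟂ ZS, so ZS runs at 20.50°; with |ZS| = 29.1, S = (20.67, 27.80). ∠ZSE = 40.9° gives SE at -118.6° from the x-axis; with |SE| = 22.1, E = (10.09, 8.397). ∠SEV = 135.7° gives EV at -162.9° from the x-axis; with |EV| = 17.9, V = (-7.015, 3.134). EV ⟂ VU, so VU runs at 107.1°; with |VU| = 15.7, U = (-11.63, 18.14). ∠VUD = 147.8° gives UD at 74.90° from the x-axis; with |UD| = 16.6, D = (-7.307, 34.17). Then |AD| = |D − A| = 34.94.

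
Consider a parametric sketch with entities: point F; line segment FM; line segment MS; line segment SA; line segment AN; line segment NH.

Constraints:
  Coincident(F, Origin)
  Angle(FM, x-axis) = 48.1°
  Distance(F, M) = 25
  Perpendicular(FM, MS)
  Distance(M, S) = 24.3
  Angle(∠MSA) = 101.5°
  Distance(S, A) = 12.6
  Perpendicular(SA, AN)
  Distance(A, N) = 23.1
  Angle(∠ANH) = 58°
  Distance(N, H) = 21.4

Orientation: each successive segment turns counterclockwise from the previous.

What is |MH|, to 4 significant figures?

12.07

SA ⟂ AN, so AN runs at -53.40°; with |AN| = 23.1, N = (2.266, 8.779). ∠ANH = 58.0° gives NH at 68.60° from the x-axis; with |NH| = 21.4, H = (10.07, 28.70). Then |MH| = |H − M| = 12.07.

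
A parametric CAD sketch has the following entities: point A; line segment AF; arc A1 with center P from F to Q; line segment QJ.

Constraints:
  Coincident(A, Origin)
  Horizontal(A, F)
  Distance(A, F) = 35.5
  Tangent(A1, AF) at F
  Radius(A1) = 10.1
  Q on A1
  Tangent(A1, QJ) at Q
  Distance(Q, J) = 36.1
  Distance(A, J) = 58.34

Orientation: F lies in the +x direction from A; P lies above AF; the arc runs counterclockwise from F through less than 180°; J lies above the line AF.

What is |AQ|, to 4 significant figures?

47.00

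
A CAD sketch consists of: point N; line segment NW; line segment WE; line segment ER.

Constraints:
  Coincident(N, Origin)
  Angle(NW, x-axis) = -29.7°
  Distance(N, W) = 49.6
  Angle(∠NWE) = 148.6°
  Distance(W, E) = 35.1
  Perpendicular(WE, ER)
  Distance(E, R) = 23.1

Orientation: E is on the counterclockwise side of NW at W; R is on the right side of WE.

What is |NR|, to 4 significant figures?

91.61

∠NWE = 148.6°, so WE runs at -29.7° + (180° − 148.6°) = 1.700° from the x-axis; with |WE| = 35.1, E = W + 35.1·(cos 1.700°, sin 1.700°) = (78.17, -23.53). WE ⟂ ER; with |ER| = 23.1 on the right of WE, R = E + 23.1·(0.02967, -0.9996) = (78.85, -46.62). Then |NR| = |R − N| = 91.61.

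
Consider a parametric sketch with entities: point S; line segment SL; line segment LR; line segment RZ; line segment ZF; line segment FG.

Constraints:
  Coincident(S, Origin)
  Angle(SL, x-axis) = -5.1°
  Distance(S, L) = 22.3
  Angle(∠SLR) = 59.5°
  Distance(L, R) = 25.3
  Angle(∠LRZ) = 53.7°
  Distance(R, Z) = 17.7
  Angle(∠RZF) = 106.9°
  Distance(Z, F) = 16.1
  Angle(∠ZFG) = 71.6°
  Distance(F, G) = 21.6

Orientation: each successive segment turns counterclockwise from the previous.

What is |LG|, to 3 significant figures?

15.2

∠RZF = 106.9° gives ZF at -45.2° from the x-axis; with |ZF| = 16.1, F = (14.3, -6.14). ∠ZFG = 71.6° gives FG at 63.2° from the x-axis; with |FG| = 21.6, G = (24.1, 13.1). Then |LG| = |G − L| = 15.2.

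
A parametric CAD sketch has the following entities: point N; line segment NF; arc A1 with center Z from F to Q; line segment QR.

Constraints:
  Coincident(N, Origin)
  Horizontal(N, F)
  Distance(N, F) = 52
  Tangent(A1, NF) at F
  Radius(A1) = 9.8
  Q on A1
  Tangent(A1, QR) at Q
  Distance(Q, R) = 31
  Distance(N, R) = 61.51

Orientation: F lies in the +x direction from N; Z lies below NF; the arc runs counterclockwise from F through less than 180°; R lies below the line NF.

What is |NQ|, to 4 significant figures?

43.60

Checks: |ZF| = 9.800 ✓; |ZQ| = 9.800 ✓; ∠(ZQ, QR) = 90.00° ✓; |QR| = 31.00 ✓; |NR| = 61.51 ✓.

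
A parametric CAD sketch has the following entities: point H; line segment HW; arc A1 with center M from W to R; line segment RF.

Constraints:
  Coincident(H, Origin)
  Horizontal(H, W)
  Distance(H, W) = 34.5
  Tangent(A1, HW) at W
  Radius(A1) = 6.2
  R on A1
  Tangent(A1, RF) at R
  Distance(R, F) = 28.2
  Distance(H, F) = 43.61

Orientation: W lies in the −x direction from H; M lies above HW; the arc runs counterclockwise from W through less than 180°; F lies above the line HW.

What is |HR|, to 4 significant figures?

28.92

H is at the origin; H and W share the same y with |HW| = 34.5 and W on the −x side, so W = (-34.50, 0.000). Since A1 is tangent to HW there, MW ⟂ HW, so M = W + (0, 6.2) = (-34.50, 6.200). Since MR ⟂ RF (tangency), |MF| = √(6.2² + 28.2²) = 28.87 regardless of where R sits on A1. So F lies on both circle(H, 43.61) and circle(M, 28.87); the above-HW intersection is F = (-27.16, 34.12). R is the foot of the tangent from F: R = (-28.31, 5.947).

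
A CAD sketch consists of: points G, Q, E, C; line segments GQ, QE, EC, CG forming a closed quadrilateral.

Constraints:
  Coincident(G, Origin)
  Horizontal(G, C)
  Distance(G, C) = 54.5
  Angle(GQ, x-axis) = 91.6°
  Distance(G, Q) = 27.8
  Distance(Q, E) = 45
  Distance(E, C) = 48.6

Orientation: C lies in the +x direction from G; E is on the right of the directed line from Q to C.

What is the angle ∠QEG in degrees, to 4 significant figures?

16.05°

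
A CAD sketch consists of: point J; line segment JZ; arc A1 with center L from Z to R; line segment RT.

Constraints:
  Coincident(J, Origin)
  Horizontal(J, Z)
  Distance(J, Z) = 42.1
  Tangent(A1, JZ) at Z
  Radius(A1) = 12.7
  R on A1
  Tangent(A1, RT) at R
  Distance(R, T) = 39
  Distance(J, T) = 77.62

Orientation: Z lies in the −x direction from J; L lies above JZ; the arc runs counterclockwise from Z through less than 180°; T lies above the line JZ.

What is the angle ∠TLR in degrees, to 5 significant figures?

71.963°

Checks: ∠(LZ, ZJ) = 90.00° ✓; |LZ| = 12.70 ✓; |LR| = 12.70 ✓; ∠(LR, RT) = 90.00° ✓; |RT| = 39.00 ✓; |JT| = 77.62 ✓.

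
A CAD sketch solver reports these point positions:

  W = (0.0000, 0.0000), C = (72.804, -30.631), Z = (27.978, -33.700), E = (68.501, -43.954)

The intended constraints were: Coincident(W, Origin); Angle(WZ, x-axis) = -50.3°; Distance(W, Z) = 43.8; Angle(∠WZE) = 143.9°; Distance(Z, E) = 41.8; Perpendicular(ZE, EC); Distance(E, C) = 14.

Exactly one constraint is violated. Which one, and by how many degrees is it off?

Perpendicular(ZE, EC) — off by 3.70°.

W = (0.00, 0.00) ✓; WZ at -50.30° ✓; |WZ| = 43.80 ✓; ∠WZE = 143.9° ✓; |ZE| = 41.80 ✓; ∠(ZE, EC) = 86.30° ✗; |EC| = 14.00 ✓.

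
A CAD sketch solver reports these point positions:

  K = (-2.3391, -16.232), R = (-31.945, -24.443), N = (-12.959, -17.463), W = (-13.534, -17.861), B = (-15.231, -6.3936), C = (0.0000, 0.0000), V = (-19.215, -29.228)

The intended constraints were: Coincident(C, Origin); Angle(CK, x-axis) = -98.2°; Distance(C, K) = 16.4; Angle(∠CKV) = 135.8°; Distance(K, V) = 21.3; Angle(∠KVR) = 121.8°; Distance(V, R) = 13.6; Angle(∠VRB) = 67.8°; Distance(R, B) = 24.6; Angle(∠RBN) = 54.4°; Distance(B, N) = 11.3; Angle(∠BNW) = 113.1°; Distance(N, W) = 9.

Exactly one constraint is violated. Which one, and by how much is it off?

Distance(N, W) = 9 — off by 8.30.

C = (0.00, 0.00) ✓; CK at -98.20° ✓; |CK| = 16.40 ✓; ∠CKV = 135.8° ✓; |KV| = 21.30 ✓; ∠KVR = 121.8° ✓; |VR| = 13.60 ✓; ∠VRB = 67.80° ✓; |RB| = 24.60 ✓; ∠RBN = 54.40° ✓; |BN| = 11.30 ✓; ∠BNW = 113.1° ✓; |NW| = 0.6993 ✗.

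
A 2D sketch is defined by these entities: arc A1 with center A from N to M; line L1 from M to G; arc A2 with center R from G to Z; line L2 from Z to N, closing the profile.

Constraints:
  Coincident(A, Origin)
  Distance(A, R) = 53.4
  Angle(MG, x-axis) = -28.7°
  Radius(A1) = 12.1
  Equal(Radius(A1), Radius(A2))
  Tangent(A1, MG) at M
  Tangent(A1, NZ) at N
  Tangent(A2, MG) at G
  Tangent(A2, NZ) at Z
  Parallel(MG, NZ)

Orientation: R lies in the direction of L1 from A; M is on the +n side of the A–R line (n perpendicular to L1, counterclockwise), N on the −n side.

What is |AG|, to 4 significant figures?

54.75

The slot axis is L1's direction at -28.7°, so u = (cos -28.7°, sin -28.7°) = (0.8771, -0.4802) and n = (−sin -28.7°, cos -28.7°) = (0.4802, 0.8771). A is at the origin and R lies 53.4 along u from A, so R = 53.4·u = (46.84, -25.64). Tangency of A1 to both parallel lines with radius 12.1 puts M and N at A ± 12.1·n: M = (5.811, 10.61), N = (-5.811, -10.61). Equal radii place G and Z the same way about R: G = R + 12.1·n = (52.65, -15.03), Z = R − 12.1·n = (41.03, -36.26). Then |AG| = |G − A| = 54.75.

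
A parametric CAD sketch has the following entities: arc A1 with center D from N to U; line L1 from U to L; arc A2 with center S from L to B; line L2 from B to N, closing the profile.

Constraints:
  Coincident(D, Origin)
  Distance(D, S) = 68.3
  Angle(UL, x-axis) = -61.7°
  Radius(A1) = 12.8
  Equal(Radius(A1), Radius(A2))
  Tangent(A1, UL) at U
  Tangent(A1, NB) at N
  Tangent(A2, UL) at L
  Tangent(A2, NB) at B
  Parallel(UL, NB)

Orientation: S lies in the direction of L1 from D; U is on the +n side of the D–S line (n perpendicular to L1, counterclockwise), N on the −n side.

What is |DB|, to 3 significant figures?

69.5

Tangency of A1 to both parallel lines with radius 12.8 puts U and N at D ± 12.8·n: U = (11.3, 6.07), N = (-11.3, -6.07). Equal radii place L and B the same way about S: L = S + 12.8·n = (43.7, -54.1), B = S − 12.8·n = (21.1, -66.2). Then |DB| = |B − D| = 69.5.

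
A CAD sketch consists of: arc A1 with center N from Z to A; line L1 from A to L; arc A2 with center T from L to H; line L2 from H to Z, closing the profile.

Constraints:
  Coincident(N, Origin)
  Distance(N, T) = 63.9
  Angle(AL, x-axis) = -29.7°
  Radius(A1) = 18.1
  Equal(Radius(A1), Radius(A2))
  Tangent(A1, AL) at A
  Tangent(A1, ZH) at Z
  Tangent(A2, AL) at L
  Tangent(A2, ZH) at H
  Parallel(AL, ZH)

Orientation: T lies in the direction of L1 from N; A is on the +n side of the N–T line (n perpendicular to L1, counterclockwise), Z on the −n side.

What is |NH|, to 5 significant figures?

66.414

The slot axis is L1's direction at -29.7°, so u = (cos -29.7°, sin -29.7°) = (0.86863, -0.49546) and n = (−sin -29.7°, cos -29.7°) = (0.49546, 0.86863). N is at the origin and T lies 63.9 along u from N, so T = 63.9·u = (55.506, -31.660). Tangency of A1 to both parallel lines with radius 18.1 puts A and Z at N ± 18.1·n: A = (8.9678, 15.722), Z = (-8.9678, -15.722). Equal radii place L and H the same way about T: L = T + 18.1·n = (64.473, -15.938), H = T − 18.1·n = (46.538, -47.382). Then |NH| = |H − N| = 66.414.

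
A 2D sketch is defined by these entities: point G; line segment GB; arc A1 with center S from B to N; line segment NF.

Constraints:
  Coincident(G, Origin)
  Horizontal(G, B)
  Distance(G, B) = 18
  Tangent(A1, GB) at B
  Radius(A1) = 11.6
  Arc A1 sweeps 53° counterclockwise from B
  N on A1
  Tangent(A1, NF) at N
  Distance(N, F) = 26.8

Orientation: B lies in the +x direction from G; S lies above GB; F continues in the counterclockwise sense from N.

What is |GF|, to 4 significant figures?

50.60

G is at the origin; G and B share the same y with |GB| = 18.0 and B on the +x side, so B = (18.00, 0.000). Since A1 is tangent to GB there, SB ⟂ GB, so S = B + (0, 11.6) = (18.00, 11.60). On A1, B sits at bearing -90° from S; a 53° counterclockwise sweep puts N at bearing -37°, so N = S + 11.6·(cos -37°, sin -37°) = (27.26, 4.619). The tangent condition forces SN to be normal to NF, so NF runs along (−sin -37°, cos -37°); with |NF| = 26.8, F = (43.39, 26.02). Then |GF| = |F − G| = 50.60.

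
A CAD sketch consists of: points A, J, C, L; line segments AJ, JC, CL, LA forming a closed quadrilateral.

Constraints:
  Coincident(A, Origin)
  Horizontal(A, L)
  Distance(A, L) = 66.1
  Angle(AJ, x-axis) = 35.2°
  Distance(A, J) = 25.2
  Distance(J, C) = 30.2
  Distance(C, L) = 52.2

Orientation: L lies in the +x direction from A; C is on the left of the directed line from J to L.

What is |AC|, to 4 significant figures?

53.80

A is at the origin; A and L share the same y with |AL| = 66.1 and L in +x, so L = (66.1, 0). AJ runs at 35.2° with |AJ| = 25.2, so J = (20.59, 14.53). C is determined by |JC| = 30.2 and |CL| = 52.2 together: it lies at the intersection of circle(J, 30.2) and circle(L, 52.2). With |JL| = 47.77, the foot of the radical line on JL is 4.911 from J and the perpendicular offset is √(30.2² − 4.911²) = 29.80. Taking the left-of-JL solution: C = (34.33, 41.42).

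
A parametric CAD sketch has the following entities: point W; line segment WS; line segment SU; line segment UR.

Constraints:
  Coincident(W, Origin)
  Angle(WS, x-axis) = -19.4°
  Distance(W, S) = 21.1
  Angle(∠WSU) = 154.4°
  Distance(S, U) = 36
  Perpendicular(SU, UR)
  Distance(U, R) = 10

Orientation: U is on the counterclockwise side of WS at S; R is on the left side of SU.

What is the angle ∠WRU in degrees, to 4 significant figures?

89.08°

∠WSU = 154.4°, so SU runs at -19.4° + (180° − 154.4°) = 6.200° from the x-axis; with |SU| = 36.0, U = S + 36.0·(cos 6.200°, sin 6.200°) = (55.69, -3.121). The perpendicularity gives UR at right angles to SU; with |UR| = 10.0 on the left of SU, R = U + 10.0·(-0.1080, 0.9942) = (54.61, 6.821). Then cos ∠WRU = RW·RU / (|RW||RU|), giving 89.08°.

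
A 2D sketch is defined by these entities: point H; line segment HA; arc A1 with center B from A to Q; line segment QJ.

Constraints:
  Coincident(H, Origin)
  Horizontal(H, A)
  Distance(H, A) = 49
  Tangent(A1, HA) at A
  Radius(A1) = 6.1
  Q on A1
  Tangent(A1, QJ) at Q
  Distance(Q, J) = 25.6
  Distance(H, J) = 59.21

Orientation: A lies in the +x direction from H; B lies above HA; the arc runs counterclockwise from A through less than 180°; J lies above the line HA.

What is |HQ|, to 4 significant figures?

55.46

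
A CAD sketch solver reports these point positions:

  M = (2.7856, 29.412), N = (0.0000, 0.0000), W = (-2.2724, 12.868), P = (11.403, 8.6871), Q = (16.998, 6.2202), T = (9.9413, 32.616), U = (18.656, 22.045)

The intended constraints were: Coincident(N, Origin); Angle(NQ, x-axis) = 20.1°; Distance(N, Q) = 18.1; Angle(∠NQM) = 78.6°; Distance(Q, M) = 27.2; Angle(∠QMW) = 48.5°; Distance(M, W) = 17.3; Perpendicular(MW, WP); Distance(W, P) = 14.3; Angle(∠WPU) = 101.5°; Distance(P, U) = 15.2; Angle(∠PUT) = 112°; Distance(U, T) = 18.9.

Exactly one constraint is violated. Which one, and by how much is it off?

Distance(U, T) = 18.9 — off by 5.20.

N = (0.00, 0.00) ✓; NQ at 20.10° ✓; |NQ| = 18.10 ✓; ∠NQM = 78.60° ✓; |QM| = 27.20 ✓; ∠QMW = 48.50° ✓; |MW| = 17.30 ✓; ∠(MW, WP) = 90.00° ✓; |WP| = 14.30 ✓; ∠WPU = 101.5° ✓; |PU| = 15.20 ✓; ∠PUT = 112.0° ✓; |UT| = 13.70 ✗.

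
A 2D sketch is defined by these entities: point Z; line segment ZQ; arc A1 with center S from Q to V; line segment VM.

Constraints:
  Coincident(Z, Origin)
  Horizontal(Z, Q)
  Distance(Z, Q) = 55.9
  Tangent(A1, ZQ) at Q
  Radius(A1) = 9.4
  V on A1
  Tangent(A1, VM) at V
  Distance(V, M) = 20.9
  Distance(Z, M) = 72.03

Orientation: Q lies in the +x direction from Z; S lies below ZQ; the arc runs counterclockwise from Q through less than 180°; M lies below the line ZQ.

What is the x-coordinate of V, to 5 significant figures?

49.683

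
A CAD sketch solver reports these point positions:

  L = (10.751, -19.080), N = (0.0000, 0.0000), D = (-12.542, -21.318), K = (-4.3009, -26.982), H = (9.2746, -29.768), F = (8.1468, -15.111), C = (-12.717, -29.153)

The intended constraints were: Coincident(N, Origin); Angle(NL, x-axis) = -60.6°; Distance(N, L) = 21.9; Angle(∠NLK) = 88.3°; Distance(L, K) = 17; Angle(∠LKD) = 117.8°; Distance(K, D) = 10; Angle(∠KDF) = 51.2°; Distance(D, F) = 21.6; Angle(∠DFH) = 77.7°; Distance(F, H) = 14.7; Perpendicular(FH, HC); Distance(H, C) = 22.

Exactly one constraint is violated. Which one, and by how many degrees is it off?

Perpendicular(FH, HC) — off by 6.00°.

N = (0.00, 0.00) ✓; NL at -60.60° ✓; |NL| = 21.90 ✓; ∠NLK = 88.30° ✓; |LK| = 17.00 ✓; ∠LKD = 117.8° ✓; |KD| = 10.00 ✓; ∠KDF = 51.20° ✓; |DF| = 21.60 ✓; ∠DFH = 77.70° ✓; |FH| = 14.70 ✓; ∠(FH, HC) = 96.00° ✗; |HC| = 22.00 ✓.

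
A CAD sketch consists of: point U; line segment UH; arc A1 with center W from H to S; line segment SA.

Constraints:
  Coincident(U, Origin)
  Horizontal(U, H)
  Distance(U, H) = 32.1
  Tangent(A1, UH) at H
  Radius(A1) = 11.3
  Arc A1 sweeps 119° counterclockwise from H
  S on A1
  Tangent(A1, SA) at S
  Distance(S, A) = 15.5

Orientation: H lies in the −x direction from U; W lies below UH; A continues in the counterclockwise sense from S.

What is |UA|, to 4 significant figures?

45.92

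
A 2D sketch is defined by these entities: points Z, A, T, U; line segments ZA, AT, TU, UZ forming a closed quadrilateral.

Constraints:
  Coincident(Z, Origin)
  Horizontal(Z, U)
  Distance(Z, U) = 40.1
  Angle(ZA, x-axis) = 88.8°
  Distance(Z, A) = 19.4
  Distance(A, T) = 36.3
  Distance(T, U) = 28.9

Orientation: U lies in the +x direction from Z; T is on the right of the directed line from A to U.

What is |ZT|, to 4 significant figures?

20.32

Z is at the origin; Z and U share the same y with |ZU| = 40.1 and U in +x, so U = (40.1, 0). ZA runs at 88.8° with |ZA| = 19.4, so A = (0.4063, 19.40). T is determined by |AT| = 36.3 and |TU| = 28.9 together: it lies at the intersection of circle(A, 36.3) and circle(U, 28.9). With |AU| = 44.18, the foot of the radical line on AU is 27.55 from A and the perpendicular offset is √(36.3² − 27.55²) = 23.64. Taking the right-of-AU solution: T = (14.78, -13.94).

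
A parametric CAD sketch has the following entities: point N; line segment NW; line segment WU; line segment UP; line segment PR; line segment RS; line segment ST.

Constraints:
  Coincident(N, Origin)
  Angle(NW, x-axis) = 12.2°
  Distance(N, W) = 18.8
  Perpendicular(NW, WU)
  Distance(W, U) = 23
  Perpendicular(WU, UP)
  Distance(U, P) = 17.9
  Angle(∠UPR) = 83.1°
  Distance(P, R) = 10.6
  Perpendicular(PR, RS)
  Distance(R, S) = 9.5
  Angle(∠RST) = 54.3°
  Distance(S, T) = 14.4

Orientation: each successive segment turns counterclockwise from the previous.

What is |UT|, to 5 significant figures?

16.986

N is at the origin; NW runs at 12.2° with length 18.8, so W = (18.375, 3.9729). NW is perpendicular to WU, so WU runs at 102.20°; with |WU| = 23.0, U = (13.515, 26.453). The perpendicularity gives UP at right angles to WU, so UP runs at -167.80°; with |UP| = 17.9, P = (-3.9808, 22.671). ∠UPR = 83.1° gives PR at -70.900° from the x-axis; with |PR| = 10.6, R = (-0.51229, 12.654). PR is perpendicular to RS, so RS runs at 19.100°; with |RS| = 9.5, S = (8.4647, 15.763). ∠RST = 54.3° gives ST at 144.80° from the x-axis; with |ST| = 14.4, T = (-3.3022, 24.063). Then |UT| = |T − U| = 16.986.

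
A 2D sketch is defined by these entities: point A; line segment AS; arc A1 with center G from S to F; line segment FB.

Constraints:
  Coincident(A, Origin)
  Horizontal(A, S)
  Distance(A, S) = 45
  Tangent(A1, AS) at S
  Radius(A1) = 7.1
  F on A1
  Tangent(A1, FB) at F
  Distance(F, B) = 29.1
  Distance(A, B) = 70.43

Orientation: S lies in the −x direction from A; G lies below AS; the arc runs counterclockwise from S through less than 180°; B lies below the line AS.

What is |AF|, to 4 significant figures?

51.65

Checks: |GF| = 7.100 ✓; ∠(GF, FB) = 90.00° ✓; |FB| = 29.10 ✓; |AB| = 70.43 ✓.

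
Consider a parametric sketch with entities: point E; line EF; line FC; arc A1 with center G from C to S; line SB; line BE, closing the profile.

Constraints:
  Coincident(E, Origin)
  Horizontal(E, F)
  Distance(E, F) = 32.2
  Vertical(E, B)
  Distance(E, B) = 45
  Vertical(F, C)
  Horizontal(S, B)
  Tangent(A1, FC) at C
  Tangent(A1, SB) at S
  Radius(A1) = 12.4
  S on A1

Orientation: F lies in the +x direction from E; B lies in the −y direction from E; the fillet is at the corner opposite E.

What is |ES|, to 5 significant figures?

49.163

E is at the origin; EF is horizontal with |EF| = 32.2 and F on the +x side, so F = (32.200, 0.0000). EB is vertical with |EB| = 45.0 and B on the −y side, so B = (0.0000, -45.000). The virtual corner opposite E is at (32.200, -45.000). A1 meets FC tangentially, so GC is at right angles to FC and A1 meets SB tangentially, so GS is at right angles to SB, with radius 12.4, so the center G sits 12.4 in from both sides at G = (19.800, -32.600). That places the tangent points at C = (32.200, -32.600) on FC and S = (19.800, -45.000) on SB. Then |ES| = |S − E| = 49.163.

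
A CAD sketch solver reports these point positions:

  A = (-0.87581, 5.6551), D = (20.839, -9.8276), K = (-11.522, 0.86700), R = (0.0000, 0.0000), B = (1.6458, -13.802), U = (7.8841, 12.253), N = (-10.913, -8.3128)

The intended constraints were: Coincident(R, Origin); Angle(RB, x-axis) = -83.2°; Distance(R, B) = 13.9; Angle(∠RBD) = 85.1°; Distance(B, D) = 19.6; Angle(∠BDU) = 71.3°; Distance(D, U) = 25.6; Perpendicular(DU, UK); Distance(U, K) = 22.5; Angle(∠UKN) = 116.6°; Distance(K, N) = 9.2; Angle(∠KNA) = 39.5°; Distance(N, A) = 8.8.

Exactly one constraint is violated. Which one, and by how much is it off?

Distance(N, A) = 8.8 — off by 8.40.

R = (0.00, 0.00) ✓; RB at -83.20° ✓; |RB| = 13.90 ✓; ∠RBD = 85.10° ✓; |BD| = 19.60 ✓; ∠BDU = 71.30° ✓; |DU| = 25.60 ✓; ∠(DU, UK) = 90.00° ✓; |UK| = 22.50 ✓; ∠UKN = 116.6° ✓; |KN| = 9.200 ✓; ∠KNA = 39.50° ✓; |NA| = 17.20 ✗.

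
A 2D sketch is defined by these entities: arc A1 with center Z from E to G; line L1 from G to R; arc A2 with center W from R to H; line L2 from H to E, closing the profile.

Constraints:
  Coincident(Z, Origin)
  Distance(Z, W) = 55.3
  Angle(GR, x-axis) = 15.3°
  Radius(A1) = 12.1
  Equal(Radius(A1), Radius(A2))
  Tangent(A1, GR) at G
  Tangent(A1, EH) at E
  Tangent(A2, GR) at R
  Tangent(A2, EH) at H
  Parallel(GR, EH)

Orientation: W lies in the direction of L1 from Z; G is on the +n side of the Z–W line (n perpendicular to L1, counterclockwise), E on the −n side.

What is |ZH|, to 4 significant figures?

56.61

The slot axis is L1's direction at 15.3°, so u = (cos 15.3°, sin 15.3°) = (0.9646, 0.2639) and n = (−sin 15.3°, cos 15.3°) = (-0.2639, 0.9646). Z is at the origin and W lies 55.3 along u from Z, so W = 55.3·u = (53.34, 14.59). Tangency of A1 to both parallel lines with radius 12.1 puts G and E at Z ± 12.1·n: G = (-3.193, 11.67), E = (3.193, -11.67). Equal radii place R and H the same way about W: R = W + 12.1·n = (50.15, 26.26), H = W − 12.1·n = (56.53, 2.921). Then |ZH| = |H − Z| = 56.61.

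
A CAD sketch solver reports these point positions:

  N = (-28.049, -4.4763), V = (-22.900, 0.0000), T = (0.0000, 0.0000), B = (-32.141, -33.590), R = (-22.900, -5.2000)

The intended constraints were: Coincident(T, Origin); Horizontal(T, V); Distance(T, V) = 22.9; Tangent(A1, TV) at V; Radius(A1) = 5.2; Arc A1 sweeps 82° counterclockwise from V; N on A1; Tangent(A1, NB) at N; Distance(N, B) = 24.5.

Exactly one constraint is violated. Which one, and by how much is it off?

Distance(N, B) = 24.5 — off by 4.90.

T = (0.00, 0.00) ✓; T.y = 0.00, V.y = 0.00 ✓; |TV| = 22.90 ✓; ∠(RV, VT) = 90.00° ✓; |RV| = 5.200 ✓; bearing(R→N) − bearing(R→V) = 82.00° ✓; |RN| = 5.200 ✓; ∠(RN, NB) = 90.00° ✓; |NB| = 29.40 ✗.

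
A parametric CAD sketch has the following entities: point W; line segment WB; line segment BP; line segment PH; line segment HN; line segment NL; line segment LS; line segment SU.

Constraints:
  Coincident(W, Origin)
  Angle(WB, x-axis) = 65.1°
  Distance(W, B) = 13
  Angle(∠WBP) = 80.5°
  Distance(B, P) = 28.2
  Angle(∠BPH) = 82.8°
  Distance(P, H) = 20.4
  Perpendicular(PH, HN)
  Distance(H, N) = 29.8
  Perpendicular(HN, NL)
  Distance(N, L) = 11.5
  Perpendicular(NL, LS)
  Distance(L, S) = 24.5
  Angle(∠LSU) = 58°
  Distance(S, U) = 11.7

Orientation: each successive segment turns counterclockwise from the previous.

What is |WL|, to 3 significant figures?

9.01

The perpendicularity gives HN at right angles to PH, so HN runs at -8.20°; with |HN| = 29.8, N = (4.87, -5.16). HN is perpendicular to NL, so NL runs at 81.8°; with |NL| = 11.5, L = (6.51, 6.22). Then |WL| = |L − W| = 9.01.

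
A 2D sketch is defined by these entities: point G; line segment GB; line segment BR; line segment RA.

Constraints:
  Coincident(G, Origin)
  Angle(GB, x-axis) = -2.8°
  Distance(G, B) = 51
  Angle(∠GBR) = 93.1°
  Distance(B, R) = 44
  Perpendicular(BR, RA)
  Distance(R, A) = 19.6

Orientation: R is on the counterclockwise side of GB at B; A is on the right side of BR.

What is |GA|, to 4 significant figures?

84.62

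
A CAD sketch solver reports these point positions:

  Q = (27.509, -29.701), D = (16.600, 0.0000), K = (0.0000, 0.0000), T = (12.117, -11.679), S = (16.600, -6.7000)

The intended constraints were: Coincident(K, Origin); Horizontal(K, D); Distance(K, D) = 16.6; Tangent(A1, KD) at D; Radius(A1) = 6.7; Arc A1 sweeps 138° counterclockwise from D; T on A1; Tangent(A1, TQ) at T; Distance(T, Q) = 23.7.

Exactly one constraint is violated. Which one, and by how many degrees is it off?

Tangent(A1, TQ) at T — off by 7.50°.

K = (0.00, 0.00) ✓; K.y = 0.00, D.y = 0.00 ✓; |KD| = 16.60 ✓; ∠(SD, DK) = 90.00° ✓; |SD| = 6.700 ✓; bearing(S→T) − bearing(S→D) = 138.0° ✓; |ST| = 6.700 ✓; ∠(ST, TQ) = 97.50° ✗; |TQ| = 23.70 ✓.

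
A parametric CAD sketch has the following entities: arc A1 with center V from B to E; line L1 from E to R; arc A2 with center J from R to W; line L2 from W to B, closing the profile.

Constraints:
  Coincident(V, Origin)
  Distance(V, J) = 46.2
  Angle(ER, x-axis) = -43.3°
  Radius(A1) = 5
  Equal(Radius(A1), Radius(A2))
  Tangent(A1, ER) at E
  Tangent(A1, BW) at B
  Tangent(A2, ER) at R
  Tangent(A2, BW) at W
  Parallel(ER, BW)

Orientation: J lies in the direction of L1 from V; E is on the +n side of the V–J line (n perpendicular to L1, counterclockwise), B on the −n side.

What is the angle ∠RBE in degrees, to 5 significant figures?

77.787°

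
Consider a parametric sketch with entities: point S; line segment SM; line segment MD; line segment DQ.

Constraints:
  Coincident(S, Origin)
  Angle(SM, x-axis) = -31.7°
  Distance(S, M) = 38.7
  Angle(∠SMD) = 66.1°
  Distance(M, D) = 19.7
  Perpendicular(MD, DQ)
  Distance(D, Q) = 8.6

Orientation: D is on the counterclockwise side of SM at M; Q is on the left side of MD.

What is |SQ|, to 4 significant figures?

27.08

S is at the origin; SM runs at -31.7° with length 38.7, so M = 38.7·(cos -31.7°, sin -31.7°) = (32.93, -20.34). ∠SMD = 66.1°, so MD runs at -31.7° + (180° − 66.1°) = 82.20° from the x-axis; with |MD| = 19.7, D = M + 19.7·(cos 82.20°, sin 82.20°) = (35.60, -0.8180). The perpendicularity gives DQ at right angles to MD; with |DQ| = 8.6 on the left of MD, Q = D + 8.6·(-0.9907, 0.1357) = (27.08, 0.3491). Then |SQ| = |Q − S| = 27.08.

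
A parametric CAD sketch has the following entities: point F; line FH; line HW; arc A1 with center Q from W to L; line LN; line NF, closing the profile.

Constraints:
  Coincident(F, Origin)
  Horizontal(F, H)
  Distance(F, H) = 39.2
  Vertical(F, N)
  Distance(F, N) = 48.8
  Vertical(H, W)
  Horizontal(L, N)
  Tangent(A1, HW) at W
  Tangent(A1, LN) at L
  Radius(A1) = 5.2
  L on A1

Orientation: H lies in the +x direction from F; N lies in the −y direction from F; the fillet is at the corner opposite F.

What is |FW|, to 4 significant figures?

58.63

F is at the origin; FH is horizontal with |FH| = 39.2 and H on the +x side, so H = (39.20, 0.000). F and N share the same x with |FN| = 48.8 and N on the −y side, so N = (0.000, -48.80). The virtual corner opposite F is at (39.20, -48.80). A1 meets HW tangentially, so QW is at right angles to HW and A1 meets LN tangentially, so QL is at right angles to LN, with radius 5.2, so the center Q sits 5.2 in from both sides at Q = (34.00, -43.60). That places the tangent points at W = (39.20, -43.60) on HW and L = (34.00, -48.80) on LN. Then |FW| = |W − F| = 58.63.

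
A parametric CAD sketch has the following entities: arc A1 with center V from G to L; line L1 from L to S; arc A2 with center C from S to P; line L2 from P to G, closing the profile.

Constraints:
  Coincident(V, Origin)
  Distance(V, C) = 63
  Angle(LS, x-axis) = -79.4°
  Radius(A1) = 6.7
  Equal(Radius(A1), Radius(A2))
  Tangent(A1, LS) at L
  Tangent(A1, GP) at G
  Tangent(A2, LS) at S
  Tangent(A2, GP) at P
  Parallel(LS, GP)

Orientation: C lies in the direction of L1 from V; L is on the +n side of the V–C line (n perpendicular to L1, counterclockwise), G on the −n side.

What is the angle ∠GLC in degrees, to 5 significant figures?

83.929°

The slot axis is L1's direction at -79.4°, so u = (cos -79.4°, sin -79.4°) = (0.18395, -0.98294) and n = (−sin -79.4°, cos -79.4°) = (0.98294, 0.18395). V is at the origin and C lies 63.0 along u from V, so C = 63.0·u = (11.589, -61.925). Tangency of A1 to both parallel lines with radius 6.7 puts L and G at V ± 6.7·n: L = (6.5857, 1.2325), G = (-6.5857, -1.2325). Then cos ∠GLC = LG·LC / (|LG||LC|), giving 83.929°.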